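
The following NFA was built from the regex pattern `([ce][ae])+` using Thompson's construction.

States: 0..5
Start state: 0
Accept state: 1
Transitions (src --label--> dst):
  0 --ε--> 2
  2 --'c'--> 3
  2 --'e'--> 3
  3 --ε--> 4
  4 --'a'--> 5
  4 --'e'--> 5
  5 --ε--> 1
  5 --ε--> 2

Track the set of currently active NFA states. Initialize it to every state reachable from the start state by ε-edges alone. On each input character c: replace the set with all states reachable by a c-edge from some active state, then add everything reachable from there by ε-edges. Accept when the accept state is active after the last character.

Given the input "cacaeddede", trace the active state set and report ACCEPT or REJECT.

S₀ = ε-closure({0}) = {0,2}
'c' @ 1: {3,4}
'a' @ 2: {1,2,5}  [accepting]
'c' @ 3: {3,4}
'a' @ 4: {1,2,5}  [accepting]
'e' @ 5: {3,4}
'd' @ 6: {}  — state set empty
rest 'dede' ignored (set empty)
final: {}; accept 1 not in set

Answer: REJECT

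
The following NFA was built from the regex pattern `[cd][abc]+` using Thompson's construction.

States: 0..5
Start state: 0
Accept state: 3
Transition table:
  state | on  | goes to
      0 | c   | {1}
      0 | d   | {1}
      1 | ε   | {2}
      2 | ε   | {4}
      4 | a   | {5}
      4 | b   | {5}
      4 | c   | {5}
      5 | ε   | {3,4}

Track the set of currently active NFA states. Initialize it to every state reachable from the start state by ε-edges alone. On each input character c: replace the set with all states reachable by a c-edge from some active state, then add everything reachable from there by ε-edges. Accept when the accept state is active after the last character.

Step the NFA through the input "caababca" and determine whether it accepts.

initial (ε-close {0}): {0}
'c' @ 1: {1,2,4}
'a' @ 2: {3,4,5}  ✓accept
'a' @ 3: {3,4,5}  ✓accept
'b' @ 4: {3,4,5}  ✓accept
'a' @ 5: {3,4,5}  ✓accept
'b' @ 6: {3,4,5}  ✓accept
'c' @ 7: {3,4,5}  ✓accept
'a' @ 8: {3,4,5}  ✓accept
after full input: {3,4,5}  (accept=3 in)

Answer: ACCEPT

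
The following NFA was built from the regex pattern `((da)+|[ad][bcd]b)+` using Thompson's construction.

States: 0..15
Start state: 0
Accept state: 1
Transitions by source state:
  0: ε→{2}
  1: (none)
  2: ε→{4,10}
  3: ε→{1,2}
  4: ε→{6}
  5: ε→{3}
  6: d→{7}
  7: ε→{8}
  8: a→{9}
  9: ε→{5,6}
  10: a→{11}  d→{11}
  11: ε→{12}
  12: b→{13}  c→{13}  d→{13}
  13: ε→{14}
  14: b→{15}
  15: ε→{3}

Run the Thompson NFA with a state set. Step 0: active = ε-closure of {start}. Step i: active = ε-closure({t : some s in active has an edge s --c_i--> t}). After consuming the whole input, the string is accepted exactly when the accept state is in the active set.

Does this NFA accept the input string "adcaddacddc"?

initial (ε-close {0}): {0,2,4,6,10}
'a' @ 1: {11,12}
'd' @ 2: {13,14}
'c' @ 3: {}  — no active states
rest 'addacddc' ignored (set empty)
after full input: {}  (accept=1 not in)

Answer: REJECT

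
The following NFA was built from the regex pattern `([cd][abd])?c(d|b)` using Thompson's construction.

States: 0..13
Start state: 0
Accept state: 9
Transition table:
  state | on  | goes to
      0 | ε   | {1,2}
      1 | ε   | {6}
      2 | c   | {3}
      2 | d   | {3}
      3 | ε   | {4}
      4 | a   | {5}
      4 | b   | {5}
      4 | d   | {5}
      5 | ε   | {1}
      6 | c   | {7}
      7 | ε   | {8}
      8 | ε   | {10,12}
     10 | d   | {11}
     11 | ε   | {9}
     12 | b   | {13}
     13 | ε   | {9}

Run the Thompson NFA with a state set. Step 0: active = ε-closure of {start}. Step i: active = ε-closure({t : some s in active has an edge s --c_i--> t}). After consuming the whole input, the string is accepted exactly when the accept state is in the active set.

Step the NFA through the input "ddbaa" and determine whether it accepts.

start: ε-closure({0}) = {0,1,2,6}
'd' @ 1: {3,4}
'd' @ 2: {1,5,6}
'b' @ 3: {}  — no active states
rest 'aa' ignored (set empty)
end set {} — state 9 not in

Answer: REJECT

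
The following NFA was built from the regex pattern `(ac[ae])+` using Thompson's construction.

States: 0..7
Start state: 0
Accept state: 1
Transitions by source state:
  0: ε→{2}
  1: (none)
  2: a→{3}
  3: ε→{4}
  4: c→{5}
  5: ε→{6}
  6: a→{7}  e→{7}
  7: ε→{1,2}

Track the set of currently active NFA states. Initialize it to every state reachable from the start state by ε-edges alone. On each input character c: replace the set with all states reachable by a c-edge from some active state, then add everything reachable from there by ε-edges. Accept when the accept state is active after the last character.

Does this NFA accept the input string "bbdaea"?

initial (ε-close {0}): {0,2}
'b' @ 1: {}  — no active states
rest 'bdaea' ignored (set empty)
after full input: {}  (accept=1 not in)

Answer: REJECT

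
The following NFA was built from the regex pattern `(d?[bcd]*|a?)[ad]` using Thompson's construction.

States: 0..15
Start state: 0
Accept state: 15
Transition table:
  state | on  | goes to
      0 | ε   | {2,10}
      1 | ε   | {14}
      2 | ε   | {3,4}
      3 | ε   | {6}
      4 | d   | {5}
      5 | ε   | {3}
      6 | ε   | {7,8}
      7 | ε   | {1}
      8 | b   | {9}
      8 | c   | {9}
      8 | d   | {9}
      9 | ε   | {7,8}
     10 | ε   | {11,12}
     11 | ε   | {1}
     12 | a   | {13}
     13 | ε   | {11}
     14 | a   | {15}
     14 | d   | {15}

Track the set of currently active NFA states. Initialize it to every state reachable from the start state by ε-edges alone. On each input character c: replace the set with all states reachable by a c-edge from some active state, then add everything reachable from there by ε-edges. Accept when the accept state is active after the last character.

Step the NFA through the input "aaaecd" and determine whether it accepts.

start: ε-closure({0}) = {0,1,2,3,4,6,7,8,10,11,12,14}
'a' @ 1: {1,11,13,14,15}  ✓accept
'a' @ 2: {15}  ✓accept
'a' @ 3: {}  — state set empty
rest 'ecd' ignored (set empty)
final: {}; accept 15 not in set

Answer: REJECT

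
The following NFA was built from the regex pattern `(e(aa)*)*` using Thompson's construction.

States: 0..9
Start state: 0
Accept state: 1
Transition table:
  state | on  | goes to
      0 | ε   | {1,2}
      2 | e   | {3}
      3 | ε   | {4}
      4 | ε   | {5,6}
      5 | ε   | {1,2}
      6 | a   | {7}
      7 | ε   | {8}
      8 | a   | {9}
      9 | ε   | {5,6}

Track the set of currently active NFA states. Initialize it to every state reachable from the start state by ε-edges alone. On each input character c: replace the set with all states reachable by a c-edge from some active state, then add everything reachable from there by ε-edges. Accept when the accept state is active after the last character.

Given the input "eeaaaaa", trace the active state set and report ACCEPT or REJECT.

initial (ε-close {0}): {0,1,2}
'e' @ 1: {1,2,3,4,5,6}  (accept∈set)
'e' @ 2: {1,2,3,4,5,6}  (accept∈set)
'a' @ 3: {7,8}
'a' @ 4: {1,2,5,6,9}  (accept∈set)
'a' @ 5: {7,8}
'a' @ 6: {1,2,5,6,9}  (accept∈set)
'a' @ 7: {7,8}
after full input: {7,8}  (accept=1 not in)

Answer: REJECT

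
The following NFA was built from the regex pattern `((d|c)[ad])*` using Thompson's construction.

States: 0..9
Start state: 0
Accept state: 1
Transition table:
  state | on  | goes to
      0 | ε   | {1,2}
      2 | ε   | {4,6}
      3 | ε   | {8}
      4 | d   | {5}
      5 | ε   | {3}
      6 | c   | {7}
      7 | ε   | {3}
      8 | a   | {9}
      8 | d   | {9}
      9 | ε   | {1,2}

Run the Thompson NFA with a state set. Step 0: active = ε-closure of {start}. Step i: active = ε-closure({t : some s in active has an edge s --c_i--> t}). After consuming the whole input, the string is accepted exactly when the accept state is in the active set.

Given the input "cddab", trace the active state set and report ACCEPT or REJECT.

Answer: REJECT

Trace:
initial (ε-close {0}): {0,1,2,4,6}
'c' @ 1: {3,7,8}
'd' @ 2: {1,2,4,6,9}  ✓accept
'd' @ 3: {3,5,8}
'a' @ 4: {1,2,4,6,9}  ✓accept
'b' @ 5: {}  — no active states
final: {}; accept 1 not in set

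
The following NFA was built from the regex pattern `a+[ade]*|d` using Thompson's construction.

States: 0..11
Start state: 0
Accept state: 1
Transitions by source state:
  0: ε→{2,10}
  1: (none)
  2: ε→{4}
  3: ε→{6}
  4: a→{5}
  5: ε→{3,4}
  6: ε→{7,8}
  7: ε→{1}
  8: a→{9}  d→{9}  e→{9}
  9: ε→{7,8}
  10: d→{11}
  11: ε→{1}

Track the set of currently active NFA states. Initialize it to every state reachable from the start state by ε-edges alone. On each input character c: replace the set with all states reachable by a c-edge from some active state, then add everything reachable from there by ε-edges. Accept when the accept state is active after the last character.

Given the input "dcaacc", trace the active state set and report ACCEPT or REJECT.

Answer: REJECT

Steps:
S₀ = ε-closure({0}) = {0,2,4,10}
'd' @ 1: {1,11}  (accept∈set)
'c' @ 2: {}  — no active states
rest 'aacc' ignored (set empty)
final: {}; accept 1 not in set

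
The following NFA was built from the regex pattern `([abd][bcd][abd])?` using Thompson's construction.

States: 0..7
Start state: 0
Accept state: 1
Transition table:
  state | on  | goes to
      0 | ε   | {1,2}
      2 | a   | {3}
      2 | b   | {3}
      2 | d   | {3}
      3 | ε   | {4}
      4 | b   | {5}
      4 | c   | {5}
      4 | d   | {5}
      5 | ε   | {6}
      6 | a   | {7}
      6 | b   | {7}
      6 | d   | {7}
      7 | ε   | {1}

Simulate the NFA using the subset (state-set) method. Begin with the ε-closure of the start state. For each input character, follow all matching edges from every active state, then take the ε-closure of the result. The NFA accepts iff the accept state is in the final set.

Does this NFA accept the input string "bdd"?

Answer: ACCEPT

Steps:
S₀ = ε-closure({0}) = {0,1,2}
'b' @ 1: {3,4}
'd' @ 2: {5,6}
'd' @ 3: {1,7}  [accepting]
end set {1,7} — state 1 in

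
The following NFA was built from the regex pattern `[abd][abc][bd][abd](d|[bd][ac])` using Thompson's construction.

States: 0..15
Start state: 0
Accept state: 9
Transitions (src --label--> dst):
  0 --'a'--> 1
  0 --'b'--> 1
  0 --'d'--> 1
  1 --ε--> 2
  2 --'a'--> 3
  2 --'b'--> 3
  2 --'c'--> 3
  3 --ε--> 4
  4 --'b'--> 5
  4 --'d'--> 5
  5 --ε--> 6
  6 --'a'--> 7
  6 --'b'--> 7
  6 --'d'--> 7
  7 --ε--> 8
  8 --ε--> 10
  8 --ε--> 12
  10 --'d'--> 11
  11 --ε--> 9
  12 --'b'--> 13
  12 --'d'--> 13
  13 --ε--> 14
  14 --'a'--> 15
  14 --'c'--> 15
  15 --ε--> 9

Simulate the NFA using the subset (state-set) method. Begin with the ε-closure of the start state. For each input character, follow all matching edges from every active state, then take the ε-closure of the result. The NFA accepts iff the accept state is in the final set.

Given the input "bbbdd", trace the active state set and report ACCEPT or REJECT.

S₀ = ε-closure({0}) = {0}
'b' @ 1: {1,2}
'b' @ 2: {3,4}
'b' @ 3: {5,6}
'd' @ 4: {7,8,10,12}
'd' @ 5: {9,11,13,14}  [accepting]
end set {9,11,13,14} — state 9 in

Answer: ACCEPT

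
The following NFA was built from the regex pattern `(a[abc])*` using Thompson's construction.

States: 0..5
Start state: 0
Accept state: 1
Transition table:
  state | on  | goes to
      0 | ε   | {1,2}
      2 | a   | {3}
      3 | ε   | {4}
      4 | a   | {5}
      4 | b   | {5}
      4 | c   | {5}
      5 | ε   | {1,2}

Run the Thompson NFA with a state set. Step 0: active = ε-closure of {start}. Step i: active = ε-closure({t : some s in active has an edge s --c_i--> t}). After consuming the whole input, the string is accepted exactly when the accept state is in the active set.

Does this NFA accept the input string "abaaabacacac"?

Answer: ACCEPT

Derivation:
S₀ = ε-closure({0}) = {0,1,2}
'a' @ 1: {3,4}
'b' @ 2: {1,2,5}  ✓accept
'a' @ 3: {3,4}
'a' @ 4: {1,2,5}  ✓accept
'a' @ 5: {3,4}
'b' @ 6: {1,2,5}  ✓accept
'a' @ 7: {3,4}
'c' @ 8: {1,2,5}  ✓accept
'a' @ 9: {3,4}
'c' @ 10: {1,2,5}  ✓accept
'a' @ 11: {3,4}
'c' @ 12: {1,2,5}  ✓accept
after full input: {1,2,5}  (accept=1 in)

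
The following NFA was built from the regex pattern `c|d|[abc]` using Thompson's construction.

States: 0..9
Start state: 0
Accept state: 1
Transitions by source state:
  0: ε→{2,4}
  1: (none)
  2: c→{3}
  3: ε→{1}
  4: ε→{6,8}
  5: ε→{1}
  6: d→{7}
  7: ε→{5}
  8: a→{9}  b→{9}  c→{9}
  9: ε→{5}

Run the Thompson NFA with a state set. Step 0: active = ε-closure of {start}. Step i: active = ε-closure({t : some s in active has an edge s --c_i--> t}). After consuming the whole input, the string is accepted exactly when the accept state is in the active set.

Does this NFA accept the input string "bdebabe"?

Answer: REJECT

Trace:
start: ε-closure({0}) = {0,2,4,6,8}
'b' @ 1: {1,5,9}  [accepting]
'd' @ 2: {}  — dead — no transitions
rest 'ebabe' ignored (set empty)
final: {}; accept 1 not in set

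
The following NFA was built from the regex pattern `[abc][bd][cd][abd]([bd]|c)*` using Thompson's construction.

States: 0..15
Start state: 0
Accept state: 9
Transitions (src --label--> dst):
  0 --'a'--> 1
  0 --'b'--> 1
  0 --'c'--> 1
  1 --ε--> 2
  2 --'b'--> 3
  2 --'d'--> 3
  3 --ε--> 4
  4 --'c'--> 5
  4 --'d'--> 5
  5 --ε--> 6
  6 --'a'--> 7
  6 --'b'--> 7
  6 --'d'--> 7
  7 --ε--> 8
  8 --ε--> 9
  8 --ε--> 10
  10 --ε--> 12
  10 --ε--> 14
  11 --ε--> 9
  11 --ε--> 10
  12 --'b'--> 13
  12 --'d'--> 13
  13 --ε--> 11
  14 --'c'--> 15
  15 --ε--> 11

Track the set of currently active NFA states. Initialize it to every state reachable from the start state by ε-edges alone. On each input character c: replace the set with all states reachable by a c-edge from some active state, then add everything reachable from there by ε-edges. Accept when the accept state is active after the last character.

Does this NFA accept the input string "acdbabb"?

initial (ε-close {0}): {0}
'a' @ 1: {1,2}
'c' @ 2: {}  — dead — no transitions
rest 'dbabb' ignored (set empty)
final: {}; accept 9 not in set

Answer: REJECT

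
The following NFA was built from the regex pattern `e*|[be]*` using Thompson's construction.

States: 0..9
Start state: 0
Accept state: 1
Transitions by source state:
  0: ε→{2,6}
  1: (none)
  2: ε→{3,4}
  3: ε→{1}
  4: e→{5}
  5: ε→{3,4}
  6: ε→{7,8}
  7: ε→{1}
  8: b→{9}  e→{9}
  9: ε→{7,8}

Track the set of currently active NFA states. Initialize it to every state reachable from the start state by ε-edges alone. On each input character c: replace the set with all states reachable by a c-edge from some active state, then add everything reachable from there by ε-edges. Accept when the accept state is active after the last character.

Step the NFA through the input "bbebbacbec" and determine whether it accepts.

S₀ = ε-closure({0}) = {0,1,2,3,4,6,7,8}
'b' @ 1: {1,7,8,9}  ✓accept
'b' @ 2: {1,7,8,9}  ✓accept
'e' @ 3: {1,7,8,9}  ✓accept
'b' @ 4: {1,7,8,9}  ✓accept
'b' @ 5: {1,7,8,9}  ✓accept
'a' @ 6: {}  — no active states
rest 'cbec' ignored (set empty)
after full input: {}  (accept=1 not in)

Answer: REJECT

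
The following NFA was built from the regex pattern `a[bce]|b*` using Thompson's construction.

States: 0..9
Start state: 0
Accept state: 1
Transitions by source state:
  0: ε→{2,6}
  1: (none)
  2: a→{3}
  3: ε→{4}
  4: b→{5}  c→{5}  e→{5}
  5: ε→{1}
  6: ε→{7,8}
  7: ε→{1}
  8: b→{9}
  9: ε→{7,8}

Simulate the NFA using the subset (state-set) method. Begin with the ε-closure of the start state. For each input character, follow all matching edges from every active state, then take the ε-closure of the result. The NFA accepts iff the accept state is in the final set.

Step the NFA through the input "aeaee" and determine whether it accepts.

Answer: REJECT

Steps:
S₀ = ε-closure({0}) = {0,1,2,6,7,8}
'a' @ 1: {3,4}
'e' @ 2: {1,5}  ✓accept
'a' @ 3: {}  — no active states
rest 'ee' ignored (set empty)
end set {} — state 1 not in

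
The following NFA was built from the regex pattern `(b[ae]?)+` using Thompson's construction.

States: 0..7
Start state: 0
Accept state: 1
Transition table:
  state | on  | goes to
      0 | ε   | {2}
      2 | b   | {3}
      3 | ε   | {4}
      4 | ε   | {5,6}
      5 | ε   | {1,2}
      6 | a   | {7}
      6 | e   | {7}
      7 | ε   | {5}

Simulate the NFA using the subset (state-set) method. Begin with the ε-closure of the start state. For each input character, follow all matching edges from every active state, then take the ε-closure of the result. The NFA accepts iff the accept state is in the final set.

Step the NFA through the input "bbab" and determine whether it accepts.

Answer: ACCEPT

Trace:
S₀ = ε-closure({0}) = {0,2}
'b' @ 1: {1,2,3,4,5,6}  (accept∈set)
'b' @ 2: {1,2,3,4,5,6}  (accept∈set)
'a' @ 3: {1,2,5,7}  (accept∈set)
'b' @ 4: {1,2,3,4,5,6}  (accept∈set)
final: {1,2,3,4,5,6}; accept 1 in set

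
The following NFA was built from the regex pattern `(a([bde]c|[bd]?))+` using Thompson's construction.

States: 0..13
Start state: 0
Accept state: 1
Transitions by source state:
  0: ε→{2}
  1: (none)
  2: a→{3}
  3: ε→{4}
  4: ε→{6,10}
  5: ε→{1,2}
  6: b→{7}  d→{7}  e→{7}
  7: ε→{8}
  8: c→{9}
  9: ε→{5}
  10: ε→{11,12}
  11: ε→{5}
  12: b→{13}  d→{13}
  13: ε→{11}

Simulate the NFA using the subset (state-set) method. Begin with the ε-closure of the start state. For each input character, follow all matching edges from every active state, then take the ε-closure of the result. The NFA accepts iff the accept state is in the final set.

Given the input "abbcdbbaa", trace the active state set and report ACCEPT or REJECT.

initial (ε-close {0}): {0,2}
'a' @ 1: {1,2,3,4,5,6,10,11,12}  ✓accept
'b' @ 2: {1,2,5,7,8,11,13}  ✓accept
'b' @ 3: {}  — no active states
rest 'cdbbaa' ignored (set empty)
after full input: {}  (accept=1 not in)

Answer: REJECT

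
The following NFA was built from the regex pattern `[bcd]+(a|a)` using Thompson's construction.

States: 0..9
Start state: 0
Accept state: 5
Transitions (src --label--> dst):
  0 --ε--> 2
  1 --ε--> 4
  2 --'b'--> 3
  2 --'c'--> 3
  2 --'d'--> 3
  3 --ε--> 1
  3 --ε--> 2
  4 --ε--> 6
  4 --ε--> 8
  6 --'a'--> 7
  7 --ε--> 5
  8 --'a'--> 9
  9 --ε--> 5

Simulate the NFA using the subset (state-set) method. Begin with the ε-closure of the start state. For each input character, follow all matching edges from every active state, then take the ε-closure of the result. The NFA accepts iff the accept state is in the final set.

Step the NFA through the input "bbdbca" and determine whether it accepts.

start: ε-closure({0}) = {0,2}
'b' @ 1: {1,2,3,4,6,8}
'b' @ 2: {1,2,3,4,6,8}
'd' @ 3: {1,2,3,4,6,8}
'b' @ 4: {1,2,3,4,6,8}
'c' @ 5: {1,2,3,4,6,8}
'a' @ 6: {5,7,9}  (accept∈set)
after full input: {5,7,9}  (accept=5 in)

Answer: ACCEPT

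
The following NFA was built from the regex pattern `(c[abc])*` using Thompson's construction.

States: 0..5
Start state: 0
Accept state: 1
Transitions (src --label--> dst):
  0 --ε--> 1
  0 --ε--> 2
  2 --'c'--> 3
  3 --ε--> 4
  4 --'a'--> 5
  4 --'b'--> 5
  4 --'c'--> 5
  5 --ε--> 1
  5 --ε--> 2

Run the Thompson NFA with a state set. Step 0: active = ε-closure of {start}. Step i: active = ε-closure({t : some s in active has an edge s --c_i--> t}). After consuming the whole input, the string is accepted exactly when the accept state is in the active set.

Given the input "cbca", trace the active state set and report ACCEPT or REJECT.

S₀ = ε-closure({0}) = {0,1,2}
'c' @ 1: {3,4}
'b' @ 2: {1,2,5}  (accept∈set)
'c' @ 3: {3,4}
'a' @ 4: {1,2,5}  (accept∈set)
final: {1,2,5}; accept 1 in set

Answer: ACCEPT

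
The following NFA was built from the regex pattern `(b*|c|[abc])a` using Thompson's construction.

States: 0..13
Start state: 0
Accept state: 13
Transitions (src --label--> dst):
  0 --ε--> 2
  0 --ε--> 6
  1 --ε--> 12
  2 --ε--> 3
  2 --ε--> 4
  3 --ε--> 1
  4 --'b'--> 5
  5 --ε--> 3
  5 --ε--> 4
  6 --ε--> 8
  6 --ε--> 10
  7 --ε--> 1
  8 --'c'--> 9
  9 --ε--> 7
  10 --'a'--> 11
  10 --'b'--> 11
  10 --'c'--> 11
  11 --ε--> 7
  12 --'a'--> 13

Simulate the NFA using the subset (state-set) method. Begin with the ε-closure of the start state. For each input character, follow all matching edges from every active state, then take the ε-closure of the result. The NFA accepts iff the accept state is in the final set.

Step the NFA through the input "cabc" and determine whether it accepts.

S₀ = ε-closure({0}) = {0,1,2,3,4,6,8,10,12}
'c' @ 1: {1,7,9,11,12}
'a' @ 2: {13}  ✓accept
'b' @ 3: {}  — dead — no transitions
rest 'c' ignored (set empty)
after full input: {}  (accept=13 not in)

Answer: REJECT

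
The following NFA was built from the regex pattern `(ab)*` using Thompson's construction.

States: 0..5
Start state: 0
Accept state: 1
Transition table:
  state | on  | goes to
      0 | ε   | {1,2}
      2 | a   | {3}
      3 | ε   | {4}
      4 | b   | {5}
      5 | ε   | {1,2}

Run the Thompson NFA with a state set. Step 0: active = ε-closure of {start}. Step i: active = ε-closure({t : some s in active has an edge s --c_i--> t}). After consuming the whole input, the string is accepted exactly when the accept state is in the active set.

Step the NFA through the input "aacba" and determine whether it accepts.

start: ε-closure({0}) = {0,1,2}
'a' @ 1: {3,4}
'a' @ 2: {}  — state set empty
rest 'cba' ignored (set empty)
final: {}; accept 1 not in set

Answer: REJECT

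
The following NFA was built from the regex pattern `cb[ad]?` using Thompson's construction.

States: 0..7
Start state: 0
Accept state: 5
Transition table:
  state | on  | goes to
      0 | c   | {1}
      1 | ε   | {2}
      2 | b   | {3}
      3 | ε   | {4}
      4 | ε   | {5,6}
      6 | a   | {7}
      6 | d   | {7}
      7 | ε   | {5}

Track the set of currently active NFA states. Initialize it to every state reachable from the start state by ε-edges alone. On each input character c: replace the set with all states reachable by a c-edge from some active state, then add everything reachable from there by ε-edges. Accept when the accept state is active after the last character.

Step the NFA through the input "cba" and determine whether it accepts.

initial (ε-close {0}): {0}
'c' @ 1: {1,2}
'b' @ 2: {3,4,5,6}  ✓accept
'a' @ 3: {5,7}  ✓accept
final: {5,7}; accept 5 in set

Answer: ACCEPT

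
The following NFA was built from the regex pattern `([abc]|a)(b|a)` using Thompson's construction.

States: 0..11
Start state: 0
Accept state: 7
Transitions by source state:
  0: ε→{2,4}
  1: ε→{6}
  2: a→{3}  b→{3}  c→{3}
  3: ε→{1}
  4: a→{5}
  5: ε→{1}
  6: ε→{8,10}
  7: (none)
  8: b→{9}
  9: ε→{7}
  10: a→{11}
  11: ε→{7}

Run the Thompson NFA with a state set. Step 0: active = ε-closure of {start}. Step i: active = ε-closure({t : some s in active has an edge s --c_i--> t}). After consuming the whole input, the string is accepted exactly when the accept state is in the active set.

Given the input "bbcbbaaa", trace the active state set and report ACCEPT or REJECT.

Answer: REJECT

Trace:
start: ε-closure({0}) = {0,2,4}
'b' @ 1: {1,3,6,8,10}
'b' @ 2: {7,9}  ✓accept
'c' @ 3: {}  — no active states
rest 'bbaaa' ignored (set empty)
final: {}; accept 7 not in set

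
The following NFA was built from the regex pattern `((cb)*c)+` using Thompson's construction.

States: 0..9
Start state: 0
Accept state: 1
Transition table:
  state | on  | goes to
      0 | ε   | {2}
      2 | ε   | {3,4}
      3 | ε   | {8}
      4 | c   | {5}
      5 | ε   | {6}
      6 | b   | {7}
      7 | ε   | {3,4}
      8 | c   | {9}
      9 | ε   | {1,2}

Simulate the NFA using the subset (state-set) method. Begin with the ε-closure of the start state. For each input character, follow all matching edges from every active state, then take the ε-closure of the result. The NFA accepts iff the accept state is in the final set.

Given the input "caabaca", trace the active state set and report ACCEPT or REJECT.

Answer: REJECT

Trace:
start: ε-closure({0}) = {0,2,3,4,8}
'c' @ 1: {1,2,3,4,5,6,8,9}  (accept∈set)
'a' @ 2: {}  — state set empty
rest 'abaca' ignored (set empty)
after full input: {}  (accept=1 not in)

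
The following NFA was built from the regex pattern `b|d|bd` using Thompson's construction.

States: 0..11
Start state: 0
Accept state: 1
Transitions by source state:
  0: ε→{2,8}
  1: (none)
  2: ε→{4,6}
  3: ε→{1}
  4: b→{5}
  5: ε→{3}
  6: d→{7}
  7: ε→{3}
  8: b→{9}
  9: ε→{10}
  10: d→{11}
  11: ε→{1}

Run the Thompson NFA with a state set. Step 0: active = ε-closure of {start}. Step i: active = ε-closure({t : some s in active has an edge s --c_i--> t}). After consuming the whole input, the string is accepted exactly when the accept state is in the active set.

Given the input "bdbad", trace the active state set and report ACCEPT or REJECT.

S₀ = ε-closure({0}) = {0,2,4,6,8}
'b' @ 1: {1,3,5,9,10}  (accept∈set)
'd' @ 2: {1,11}  (accept∈set)
'b' @ 3: {}  — dead — no transitions
rest 'ad' ignored (set empty)
final: {}; accept 1 not in set

Answer: REJECT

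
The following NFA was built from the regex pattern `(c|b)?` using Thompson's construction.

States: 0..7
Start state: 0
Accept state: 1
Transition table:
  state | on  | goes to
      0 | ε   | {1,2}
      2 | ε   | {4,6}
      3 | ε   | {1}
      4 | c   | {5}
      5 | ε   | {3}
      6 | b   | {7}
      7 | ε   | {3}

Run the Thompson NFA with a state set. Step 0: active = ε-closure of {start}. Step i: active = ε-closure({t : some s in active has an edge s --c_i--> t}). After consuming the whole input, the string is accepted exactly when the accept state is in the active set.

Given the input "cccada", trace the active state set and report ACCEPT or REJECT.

Answer: REJECT

Derivation:
start: ε-closure({0}) = {0,1,2,4,6}
'c' @ 1: {1,3,5}  [accepting]
'c' @ 2: {}  — dead — no transitions
rest 'cada' ignored (set empty)
final: {}; accept 1 not in set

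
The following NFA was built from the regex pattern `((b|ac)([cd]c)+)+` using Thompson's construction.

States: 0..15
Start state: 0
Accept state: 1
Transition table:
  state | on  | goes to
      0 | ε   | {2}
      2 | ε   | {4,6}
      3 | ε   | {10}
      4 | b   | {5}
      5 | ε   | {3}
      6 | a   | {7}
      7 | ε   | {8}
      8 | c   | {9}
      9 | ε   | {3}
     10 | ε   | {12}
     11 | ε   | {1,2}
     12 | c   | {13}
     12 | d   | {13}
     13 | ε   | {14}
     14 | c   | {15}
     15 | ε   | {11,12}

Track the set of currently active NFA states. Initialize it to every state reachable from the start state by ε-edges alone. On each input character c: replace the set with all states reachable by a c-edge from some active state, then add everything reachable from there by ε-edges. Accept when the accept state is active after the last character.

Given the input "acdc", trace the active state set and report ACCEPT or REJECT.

Answer: ACCEPT

Trace:
S₀ = ε-closure({0}) = {0,2,4,6}
'a' @ 1: {7,8}
'c' @ 2: {3,9,10,12}
'd' @ 3: {13,14}
'c' @ 4: {1,2,4,6,11,12,15}  ✓accept
end set {1,2,4,6,11,12,15} — state 1 in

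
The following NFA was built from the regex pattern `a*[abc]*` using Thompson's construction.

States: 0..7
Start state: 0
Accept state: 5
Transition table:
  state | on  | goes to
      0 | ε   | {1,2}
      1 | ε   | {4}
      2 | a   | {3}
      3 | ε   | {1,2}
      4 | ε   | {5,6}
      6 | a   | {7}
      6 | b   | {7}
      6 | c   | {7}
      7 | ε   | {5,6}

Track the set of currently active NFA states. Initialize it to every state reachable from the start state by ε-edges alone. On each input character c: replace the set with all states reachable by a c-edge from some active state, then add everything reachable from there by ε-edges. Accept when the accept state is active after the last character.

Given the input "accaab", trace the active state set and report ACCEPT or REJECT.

Answer: ACCEPT

Steps:
S₀ = ε-closure({0}) = {0,1,2,4,5,6}
'a' @ 1: {1,2,3,4,5,6,7}  (accept∈set)
'c' @ 2: {5,6,7}  (accept∈set)
'c' @ 3: {5,6,7}  (accept∈set)
'a' @ 4: {5,6,7}  (accept∈set)
'a' @ 5: {5,6,7}  (accept∈set)
'b' @ 6: {5,6,7}  (accept∈set)
after full input: {5,6,7}  (accept=5 in)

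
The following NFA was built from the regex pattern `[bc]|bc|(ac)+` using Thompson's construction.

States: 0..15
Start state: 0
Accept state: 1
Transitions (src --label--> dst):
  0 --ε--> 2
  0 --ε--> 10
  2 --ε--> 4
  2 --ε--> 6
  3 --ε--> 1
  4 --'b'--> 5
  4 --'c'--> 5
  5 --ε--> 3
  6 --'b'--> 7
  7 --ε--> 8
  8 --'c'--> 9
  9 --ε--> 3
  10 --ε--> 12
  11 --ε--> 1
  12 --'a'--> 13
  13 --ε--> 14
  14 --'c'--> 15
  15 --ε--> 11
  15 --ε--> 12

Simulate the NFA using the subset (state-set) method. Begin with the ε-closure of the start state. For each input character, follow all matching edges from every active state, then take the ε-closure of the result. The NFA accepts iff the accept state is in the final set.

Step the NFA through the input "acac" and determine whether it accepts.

Answer: ACCEPT

Steps:
initial (ε-close {0}): {0,2,4,6,10,12}
'a' @ 1: {13,14}
'c' @ 2: {1,11,12,15}  (accept∈set)
'a' @ 3: {13,14}
'c' @ 4: {1,11,12,15}  (accept∈set)
final: {1,11,12,15}; accept 1 in set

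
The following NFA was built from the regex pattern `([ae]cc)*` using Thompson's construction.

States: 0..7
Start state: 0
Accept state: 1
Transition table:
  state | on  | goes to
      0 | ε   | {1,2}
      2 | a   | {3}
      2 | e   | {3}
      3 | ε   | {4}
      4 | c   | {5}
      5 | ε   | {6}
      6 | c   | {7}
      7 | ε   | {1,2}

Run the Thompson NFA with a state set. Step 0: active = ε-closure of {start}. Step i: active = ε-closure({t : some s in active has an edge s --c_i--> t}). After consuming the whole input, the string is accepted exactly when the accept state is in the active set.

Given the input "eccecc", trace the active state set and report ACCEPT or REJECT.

Answer: ACCEPT

Trace:
S₀ = ε-closure({0}) = {0,1,2}
'e' @ 1: {3,4}
'c' @ 2: {5,6}
'c' @ 3: {1,2,7}  [accepting]
'e' @ 4: {3,4}
'c' @ 5: {5,6}
'c' @ 6: {1,2,7}  [accepting]
final: {1,2,7}; accept 1 in set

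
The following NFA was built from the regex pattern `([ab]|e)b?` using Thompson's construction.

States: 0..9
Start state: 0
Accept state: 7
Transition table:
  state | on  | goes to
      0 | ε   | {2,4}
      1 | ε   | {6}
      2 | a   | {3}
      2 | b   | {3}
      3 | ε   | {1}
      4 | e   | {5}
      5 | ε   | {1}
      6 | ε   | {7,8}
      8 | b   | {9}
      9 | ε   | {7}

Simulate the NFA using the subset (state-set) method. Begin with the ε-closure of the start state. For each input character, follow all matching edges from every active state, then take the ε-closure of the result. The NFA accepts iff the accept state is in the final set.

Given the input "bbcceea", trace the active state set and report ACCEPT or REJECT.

initial (ε-close {0}): {0,2,4}
'b' @ 1: {1,3,6,7,8}  (accept∈set)
'b' @ 2: {7,9}  (accept∈set)
'c' @ 3: {}  — dead — no transitions
rest 'ceea' ignored (set empty)
after full input: {}  (accept=7 not in)

Answer: REJECT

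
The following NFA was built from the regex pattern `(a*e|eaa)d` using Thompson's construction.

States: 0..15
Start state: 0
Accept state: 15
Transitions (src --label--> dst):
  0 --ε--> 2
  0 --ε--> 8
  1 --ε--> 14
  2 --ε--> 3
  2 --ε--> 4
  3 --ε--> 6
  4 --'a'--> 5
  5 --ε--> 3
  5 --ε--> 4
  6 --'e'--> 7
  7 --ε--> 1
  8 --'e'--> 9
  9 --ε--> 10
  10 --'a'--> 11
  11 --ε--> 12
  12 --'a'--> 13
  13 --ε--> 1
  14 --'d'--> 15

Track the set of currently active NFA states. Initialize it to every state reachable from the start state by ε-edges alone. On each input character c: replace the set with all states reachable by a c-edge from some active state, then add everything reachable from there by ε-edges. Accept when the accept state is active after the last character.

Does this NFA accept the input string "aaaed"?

Answer: ACCEPT

Derivation:
initial (ε-close {0}): {0,2,3,4,6,8}
'a' @ 1: {3,4,5,6}
'a' @ 2: {3,4,5,6}
'a' @ 3: {3,4,5,6}
'e' @ 4: {1,7,14}
'd' @ 5: {15}  ✓accept
final: {15}; accept 15 in set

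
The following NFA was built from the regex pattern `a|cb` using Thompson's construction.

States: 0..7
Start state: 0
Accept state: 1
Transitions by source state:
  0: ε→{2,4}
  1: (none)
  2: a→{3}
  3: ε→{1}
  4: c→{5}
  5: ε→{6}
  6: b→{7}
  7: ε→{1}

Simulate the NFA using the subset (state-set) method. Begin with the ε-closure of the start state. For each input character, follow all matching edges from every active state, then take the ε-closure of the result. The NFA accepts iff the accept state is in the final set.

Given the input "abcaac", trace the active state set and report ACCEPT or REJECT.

Answer: REJECT

Derivation:
S₀ = ε-closure({0}) = {0,2,4}
'a' @ 1: {1,3}  [accepting]
'b' @ 2: {}  — state set empty
rest 'caac' ignored (set empty)
after full input: {}  (accept=1 not in)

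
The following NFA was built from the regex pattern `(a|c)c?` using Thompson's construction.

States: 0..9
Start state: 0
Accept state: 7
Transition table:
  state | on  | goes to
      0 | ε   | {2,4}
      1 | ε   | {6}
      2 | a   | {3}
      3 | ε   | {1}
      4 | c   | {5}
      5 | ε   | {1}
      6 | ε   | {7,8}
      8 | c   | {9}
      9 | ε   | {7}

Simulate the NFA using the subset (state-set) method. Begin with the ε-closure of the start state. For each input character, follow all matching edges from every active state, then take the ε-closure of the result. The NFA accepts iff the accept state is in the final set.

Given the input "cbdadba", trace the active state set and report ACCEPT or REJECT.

Answer: REJECT

Derivation:
S₀ = ε-closure({0}) = {0,2,4}
'c' @ 1: {1,5,6,7,8}  ✓accept
'b' @ 2: {}  — state set empty
rest 'dadba' ignored (set empty)
end set {} — state 7 not in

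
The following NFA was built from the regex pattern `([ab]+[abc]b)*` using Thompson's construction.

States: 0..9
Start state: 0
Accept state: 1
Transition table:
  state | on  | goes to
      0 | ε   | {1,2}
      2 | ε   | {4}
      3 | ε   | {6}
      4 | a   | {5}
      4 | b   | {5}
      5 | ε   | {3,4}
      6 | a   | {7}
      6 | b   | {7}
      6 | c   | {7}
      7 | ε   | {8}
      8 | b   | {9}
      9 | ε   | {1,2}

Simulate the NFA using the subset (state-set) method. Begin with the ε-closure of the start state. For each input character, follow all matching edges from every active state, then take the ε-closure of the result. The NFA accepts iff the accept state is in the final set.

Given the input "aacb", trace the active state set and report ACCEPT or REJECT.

Answer: ACCEPT

Trace:
start: ε-closure({0}) = {0,1,2,4}
'a' @ 1: {3,4,5,6}
'a' @ 2: {3,4,5,6,7,8}
'c' @ 3: {7,8}
'b' @ 4: {1,2,4,9}  (accept∈set)
end set {1,2,4,9} — state 1 in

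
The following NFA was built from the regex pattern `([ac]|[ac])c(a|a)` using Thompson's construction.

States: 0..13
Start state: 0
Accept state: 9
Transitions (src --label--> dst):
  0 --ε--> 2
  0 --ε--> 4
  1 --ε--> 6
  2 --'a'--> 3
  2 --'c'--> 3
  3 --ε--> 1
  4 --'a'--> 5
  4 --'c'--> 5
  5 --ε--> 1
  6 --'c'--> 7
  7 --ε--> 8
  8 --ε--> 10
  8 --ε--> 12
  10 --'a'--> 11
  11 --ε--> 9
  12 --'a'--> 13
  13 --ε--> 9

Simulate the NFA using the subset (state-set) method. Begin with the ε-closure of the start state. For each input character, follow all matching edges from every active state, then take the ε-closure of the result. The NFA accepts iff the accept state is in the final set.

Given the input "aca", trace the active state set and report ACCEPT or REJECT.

S₀ = ε-closure({0}) = {0,2,4}
'a' @ 1: {1,3,5,6}
'c' @ 2: {7,8,10,12}
'a' @ 3: {9,11,13}  [accepting]
final: {9,11,13}; accept 9 in set

Answer: ACCEPT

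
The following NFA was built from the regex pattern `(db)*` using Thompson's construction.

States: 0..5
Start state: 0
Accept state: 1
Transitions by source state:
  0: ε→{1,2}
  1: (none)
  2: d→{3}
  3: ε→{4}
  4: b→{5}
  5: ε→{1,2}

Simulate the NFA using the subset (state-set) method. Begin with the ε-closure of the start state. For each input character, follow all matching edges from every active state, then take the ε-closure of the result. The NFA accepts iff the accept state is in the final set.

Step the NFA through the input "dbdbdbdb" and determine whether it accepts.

S₀ = ε-closure({0}) = {0,1,2}
'd' @ 1: {3,4}
'b' @ 2: {1,2,5}  ✓accept
'd' @ 3: {3,4}
'b' @ 4: {1,2,5}  ✓accept
'd' @ 5: {3,4}
'b' @ 6: {1,2,5}  ✓accept
'd' @ 7: {3,4}
'b' @ 8: {1,2,5}  ✓accept
end set {1,2,5} — state 1 in

Answer: ACCEPT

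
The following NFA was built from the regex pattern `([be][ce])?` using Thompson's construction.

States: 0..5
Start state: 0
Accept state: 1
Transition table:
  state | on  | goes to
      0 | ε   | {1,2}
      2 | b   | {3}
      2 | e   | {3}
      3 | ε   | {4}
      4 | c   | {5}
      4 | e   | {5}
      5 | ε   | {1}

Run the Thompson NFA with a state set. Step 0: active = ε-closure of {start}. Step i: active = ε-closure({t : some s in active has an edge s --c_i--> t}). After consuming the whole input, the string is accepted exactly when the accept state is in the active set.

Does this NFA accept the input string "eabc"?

Answer: REJECT

Steps:
S₀ = ε-closure({0}) = {0,1,2}
'e' @ 1: {3,4}
'a' @ 2: {}  — dead — no transitions
rest 'bc' ignored (set empty)
end set {} — state 1 not in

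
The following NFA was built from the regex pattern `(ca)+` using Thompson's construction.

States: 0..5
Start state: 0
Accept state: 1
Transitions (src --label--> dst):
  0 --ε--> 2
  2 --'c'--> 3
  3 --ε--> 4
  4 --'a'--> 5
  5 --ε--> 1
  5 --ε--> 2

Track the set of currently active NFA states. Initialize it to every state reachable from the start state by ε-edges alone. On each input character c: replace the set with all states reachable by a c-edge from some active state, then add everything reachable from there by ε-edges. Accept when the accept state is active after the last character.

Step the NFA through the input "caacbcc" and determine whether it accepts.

initial (ε-close {0}): {0,2}
'c' @ 1: {3,4}
'a' @ 2: {1,2,5}  ✓accept
'a' @ 3: {}  — state set empty
rest 'cbcc' ignored (set empty)
end set {} — state 1 not in

Answer: REJECT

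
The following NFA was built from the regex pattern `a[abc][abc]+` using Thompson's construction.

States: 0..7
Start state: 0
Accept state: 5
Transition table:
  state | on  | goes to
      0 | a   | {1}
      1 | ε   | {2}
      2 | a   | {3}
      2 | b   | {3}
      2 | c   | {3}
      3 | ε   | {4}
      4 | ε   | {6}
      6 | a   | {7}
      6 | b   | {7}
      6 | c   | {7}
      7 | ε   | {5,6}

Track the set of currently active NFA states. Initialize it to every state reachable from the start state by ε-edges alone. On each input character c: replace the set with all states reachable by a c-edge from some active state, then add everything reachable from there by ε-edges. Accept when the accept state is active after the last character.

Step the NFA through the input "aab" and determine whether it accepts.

S₀ = ε-closure({0}) = {0}
'a' @ 1: {1,2}
'a' @ 2: {3,4,6}
'b' @ 3: {5,6,7}  (accept∈set)
after full input: {5,6,7}  (accept=5 in)

Answer: ACCEPT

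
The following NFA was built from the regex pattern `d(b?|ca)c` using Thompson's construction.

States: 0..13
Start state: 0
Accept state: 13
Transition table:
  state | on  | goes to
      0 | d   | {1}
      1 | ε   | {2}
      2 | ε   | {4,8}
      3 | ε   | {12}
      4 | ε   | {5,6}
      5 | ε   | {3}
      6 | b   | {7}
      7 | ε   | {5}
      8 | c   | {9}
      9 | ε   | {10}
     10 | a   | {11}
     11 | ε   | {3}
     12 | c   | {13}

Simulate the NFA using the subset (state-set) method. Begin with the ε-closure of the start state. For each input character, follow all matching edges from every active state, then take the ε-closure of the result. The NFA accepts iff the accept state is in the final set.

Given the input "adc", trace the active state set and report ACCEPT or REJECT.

initial (ε-close {0}): {0}
'a' @ 1: {}  — no active states
rest 'dc' ignored (set empty)
final: {}; accept 13 not in set

Answer: REJECT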